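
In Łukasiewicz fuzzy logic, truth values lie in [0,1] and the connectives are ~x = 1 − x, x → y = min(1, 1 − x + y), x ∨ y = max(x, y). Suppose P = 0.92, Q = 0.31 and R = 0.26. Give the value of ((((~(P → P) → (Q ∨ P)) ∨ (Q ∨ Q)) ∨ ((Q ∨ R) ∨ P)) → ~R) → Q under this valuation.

0.57

P → P = min(1, 1 − 0.92 + 0.92) = min(1, 1.00) = 1.00
~(P → P) = 1 − 1.00 = 0.00
Q ∨ P = max(0.31, 0.92) = 0.92
~(P → P) → (Q ∨ P) = min(1, 1 − 0.00 + 0.92) = min(1, 1.92) = 1.00
Q ∨ Q = max(0.31, 0.31) = 0.31
(~(P → P) → (Q ∨ P)) ∨ (Q ∨ Q) = max(1.00, 0.31) = 1.00
Q ∨ R = max(0.31, 0.26) = 0.31
(Q ∨ R) ∨ P = max(0.31, 0.92) = 0.92
((~(P → P) → (Q ∨ P)) ∨ (Q ∨ Q)) ∨ ((Q ∨ R) ∨ P) = max(1.00, 0.92) = 1.00
~R = 1 − 0.26 = 0.74
(((~(P → P) → (Q ∨ P)) ∨ (Q ∨ Q)) ∨ ((Q ∨ R) ∨ P)) → ~R = min(1, 1 − 1.00 + 0.74) = min(1, 0.74) = 0.74
((((~(P → P) → (Q ∨ P)) ∨ (Q ∨ Q)) ∨ ((Q ∨ R) ∨ P)) → ~R) → Q = min(1, 1 − 0.74 + 0.31) = min(1, 0.57) = 0.57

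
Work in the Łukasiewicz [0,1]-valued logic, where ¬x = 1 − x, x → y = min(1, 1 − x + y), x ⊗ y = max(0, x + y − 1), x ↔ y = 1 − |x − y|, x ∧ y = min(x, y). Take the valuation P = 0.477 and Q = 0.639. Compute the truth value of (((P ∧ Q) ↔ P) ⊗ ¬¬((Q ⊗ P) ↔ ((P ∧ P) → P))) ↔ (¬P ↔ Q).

P ∧ Q = min(0.477, 0.639) = 0.477
(P ∧ Q) ↔ P = 1 − |0.477 − 0.477| = 1 − 0.000 = 1.000
Q ⊗ P = max(0, 0.639 + 0.477 − 1) = max(0, 0.116) = 0.116
P ∧ P = min(0.477, 0.477) = 0.477
(P ∧ P) → P = min(1, 1 − 0.477 + 0.477) = min(1, 1.000) = 1.000
(Q ⊗ P) ↔ ((P ∧ P) → P) = 1 − |0.116 − 1.000| = 1 − 0.884 = 0.116
¬((Q ⊗ P) ↔ ((P ∧ P) → P)) = 1 − 0.116 = 0.884
¬¬((Q ⊗ P) ↔ ((P ∧ P) → P)) = 1 − 0.884 = 0.116
((P ∧ Q) ↔ P) ⊗ ¬¬((Q ⊗ P) ↔ ((P ∧ P) → P)) = max(0, 1.000 + 0.116 − 1) = max(0, 0.116) = 0.116
¬P = 1 − 0.477 = 0.523
¬P ↔ Q = 1 − |0.523 − 0.639| = 1 − 0.116 = 0.884
(((P ∧ Q) ↔ P) ⊗ ¬¬((Q ⊗ P) ↔ ((P ∧ P) → P))) ↔ (¬P ↔ Q) = 1 − |0.116 − 0.884| = 1 − 0.768 = 0.232

0.232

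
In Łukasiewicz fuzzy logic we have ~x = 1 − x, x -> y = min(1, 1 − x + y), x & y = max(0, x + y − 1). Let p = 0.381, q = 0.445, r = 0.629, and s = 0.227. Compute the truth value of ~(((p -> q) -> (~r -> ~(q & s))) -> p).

0.619

p -> q = min(1, 1 − 0.381 + 0.445) = min(1, 1.064) = 1.000
~r = 1 − 0.629 = 0.371
q & s = max(0, 0.445 + 0.227 − 1) = max(0, -0.328) = 0.000
~(q & s) = 1 − 0.000 = 1.000
~r -> ~(q & s) = min(1, 1 − 0.371 + 1.000) = min(1, 1.629) = 1.000
(p -> q) -> (~r -> ~(q & s)) = min(1, 1 − 1.000 + 1.000) = min(1, 1.000) = 1.000
((p -> q) -> (~r -> ~(q & s))) -> p = min(1, 1 − 1.000 + 0.381) = min(1, 0.381) = 0.381
~(((p -> q) -> (~r -> ~(q & s))) -> p) = 1 − 0.381 = 0.619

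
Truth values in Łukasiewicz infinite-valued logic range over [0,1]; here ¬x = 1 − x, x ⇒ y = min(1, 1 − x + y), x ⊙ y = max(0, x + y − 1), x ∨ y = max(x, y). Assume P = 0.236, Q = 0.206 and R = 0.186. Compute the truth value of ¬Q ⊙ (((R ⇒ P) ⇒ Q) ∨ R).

¬Q = 1 − 0.206 = 0.794
R ⇒ P = min(1, 1 − 0.186 + 0.236) = min(1, 1.050) = 1.000
(R ⇒ P) ⇒ Q = min(1, 1 − 1.000 + 0.206) = min(1, 0.206) = 0.206
((R ⇒ P) ⇒ Q) ∨ R = max(0.206, 0.186) = 0.206
¬Q ⊙ (((R ⇒ P) ⇒ Q) ∨ R) = max(0, 0.794 + 0.206 − 1) = max(0, 0.000) = 0.000

0.000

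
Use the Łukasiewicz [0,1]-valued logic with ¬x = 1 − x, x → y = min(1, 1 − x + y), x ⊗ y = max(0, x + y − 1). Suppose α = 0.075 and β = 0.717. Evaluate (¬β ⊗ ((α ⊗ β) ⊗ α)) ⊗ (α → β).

0.000

¬β = 1 − 0.717 = 0.283
α ⊗ β = max(0, 0.075 + 0.717 − 1) = max(0, -0.208) = 0.000
(α ⊗ β) ⊗ α = max(0, 0.000 + 0.075 − 1) = max(0, -0.925) = 0.000
¬β ⊗ ((α ⊗ β) ⊗ α) = max(0, 0.283 + 0.000 − 1) = max(0, -0.717) = 0.000
α → β = min(1, 1 − 0.075 + 0.717) = min(1, 1.642) = 1.000
(¬β ⊗ ((α ⊗ β) ⊗ α)) ⊗ (α → β) = max(0, 0.000 + 1.000 − 1) = max(0, 0.000) = 0.000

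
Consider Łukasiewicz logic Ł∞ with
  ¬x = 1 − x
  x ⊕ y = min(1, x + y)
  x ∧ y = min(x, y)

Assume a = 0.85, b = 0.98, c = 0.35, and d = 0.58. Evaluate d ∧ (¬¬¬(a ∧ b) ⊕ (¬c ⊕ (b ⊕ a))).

a ∧ b = min(0.85, 0.98) = 0.85
¬(a ∧ b) = 1 − 0.85 = 0.15
¬¬(a ∧ b) = 1 − 0.15 = 0.85
¬¬¬(a ∧ b) = 1 − 0.85 = 0.15
¬c = 1 − 0.35 = 0.65
b ⊕ a = min(1, 0.98 + 0.85) = min(1, 1.83) = 1.00
¬c ⊕ (b ⊕ a) = min(1, 0.65 + 1.00) = min(1, 1.65) = 1.00
¬¬¬(a ∧ b) ⊕ (¬c ⊕ (b ⊕ a)) = min(1, 0.15 + 1.00) = min(1, 1.15) = 1.00
d ∧ (¬¬¬(a ∧ b) ⊕ (¬c ⊕ (b ⊕ a))) = min(0.58, 1.00) = 0.58

0.58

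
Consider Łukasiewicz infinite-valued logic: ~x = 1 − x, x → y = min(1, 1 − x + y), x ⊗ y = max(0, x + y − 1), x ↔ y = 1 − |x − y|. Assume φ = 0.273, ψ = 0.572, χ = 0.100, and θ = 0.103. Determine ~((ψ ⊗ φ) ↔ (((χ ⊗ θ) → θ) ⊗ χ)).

0.100

ψ ⊗ φ = max(0, 0.572 + 0.273 − 1) = max(0, -0.155) = 0.000
χ ⊗ θ = max(0, 0.100 + 0.103 − 1) = max(0, -0.797) = 0.000
(χ ⊗ θ) → θ = min(1, 1 − 0.000 + 0.103) = min(1, 1.103) = 1.000
((χ ⊗ θ) → θ) ⊗ χ = max(0, 1.000 + 0.100 − 1) = max(0, 0.100) = 0.100
(ψ ⊗ φ) ↔ (((χ ⊗ θ) → θ) ⊗ χ) = 1 − |0.000 − 0.100| = 1 − 0.100 = 0.900
~((ψ ⊗ φ) ↔ (((χ ⊗ θ) → θ) ⊗ χ)) = 1 − 0.900 = 0.100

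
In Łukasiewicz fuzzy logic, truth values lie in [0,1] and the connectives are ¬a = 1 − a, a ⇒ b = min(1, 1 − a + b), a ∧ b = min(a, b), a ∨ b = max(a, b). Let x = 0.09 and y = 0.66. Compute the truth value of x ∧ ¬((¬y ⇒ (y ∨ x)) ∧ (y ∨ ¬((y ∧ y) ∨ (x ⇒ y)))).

0.09

¬y = 1 − 0.66 = 0.34
y ∨ x = max(0.66, 0.09) = 0.66
¬y ⇒ (y ∨ x) = min(1, 1 − 0.34 + 0.66) = min(1, 1.32) = 1.00
y ∧ y = min(0.66, 0.66) = 0.66
x ⇒ y = min(1, 1 − 0.09 + 0.66) = min(1, 1.57) = 1.00
(y ∧ y) ∨ (x ⇒ y) = max(0.66, 1.00) = 1.00
¬((y ∧ y) ∨ (x ⇒ y)) = 1 − 1.00 = 0.00
y ∨ ¬((y ∧ y) ∨ (x ⇒ y)) = max(0.66, 0.00) = 0.66
(¬y ⇒ (y ∨ x)) ∧ (y ∨ ¬((y ∧ y) ∨ (x ⇒ y))) = min(1.00, 0.66) = 0.66
¬((¬y ⇒ (y ∨ x)) ∧ (y ∨ ¬((y ∧ y) ∨ (x ⇒ y)))) = 1 − 0.66 = 0.34
x ∧ ¬((¬y ⇒ (y ∨ x)) ∧ (y ∨ ¬((y ∧ y) ∨ (x ⇒ y)))) = min(0.09, 0.34) = 0.09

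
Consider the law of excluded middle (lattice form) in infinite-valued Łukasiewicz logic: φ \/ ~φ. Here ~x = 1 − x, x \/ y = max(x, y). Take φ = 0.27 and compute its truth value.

~φ = 1 − 0.27 = 0.73
φ \/ ~φ = max(0.27, 0.73) = 0.73
(The value 0.73 < 1 shows this instance is not satisfied; not a Ł∞-tautology — its value is max(a, 1−a).)

0.73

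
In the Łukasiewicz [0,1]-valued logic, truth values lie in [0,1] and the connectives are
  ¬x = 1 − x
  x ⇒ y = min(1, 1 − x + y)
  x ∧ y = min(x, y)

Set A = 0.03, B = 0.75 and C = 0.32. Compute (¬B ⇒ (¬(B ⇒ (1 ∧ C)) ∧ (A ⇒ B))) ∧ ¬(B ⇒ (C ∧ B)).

0.43

¬B = 1 − 0.75 = 0.25
1 ∧ C = min(1.00, 0.32) = 0.32
B ⇒ (1 ∧ C) = min(1, 1 − 0.75 + 0.32) = min(1, 0.57) = 0.57
¬(B ⇒ (1 ∧ C)) = 1 − 0.57 = 0.43
A ⇒ B = min(1, 1 − 0.03 + 0.75) = min(1, 1.72) = 1.00
¬(B ⇒ (1 ∧ C)) ∧ (A ⇒ B) = min(0.43, 1.00) = 0.43
¬B ⇒ (¬(B ⇒ (1 ∧ C)) ∧ (A ⇒ B)) = min(1, 1 − 0.25 + 0.43) = min(1, 1.18) = 1.00
C ∧ B = min(0.32, 0.75) = 0.32
B ⇒ (C ∧ B) = min(1, 1 − 0.75 + 0.32) = min(1, 0.57) = 0.57
¬(B ⇒ (C ∧ B)) = 1 − 0.57 = 0.43
(¬B ⇒ (¬(B ⇒ (1 ∧ C)) ∧ (A ⇒ B))) ∧ ¬(B ⇒ (C ∧ B)) = min(1.00, 0.43) = 0.43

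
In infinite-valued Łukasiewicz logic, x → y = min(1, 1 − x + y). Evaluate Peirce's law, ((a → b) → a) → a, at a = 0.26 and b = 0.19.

0.93

a → b = min(1, 1 − 0.26 + 0.19) = min(1, 0.93) = 0.93
(a → b) → a = min(1, 1 − 0.93 + 0.26) = min(1, 0.33) = 0.33
((a → b) → a) → a = min(1, 1 − 0.33 + 0.26) = min(1, 0.93) = 0.93
(The value 0.93 < 1 shows this instance is not satisfied; not a Ł∞-tautology in general.)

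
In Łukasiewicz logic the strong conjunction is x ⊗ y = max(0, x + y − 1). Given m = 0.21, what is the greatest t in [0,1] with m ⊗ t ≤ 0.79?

The residuum of the Łukasiewicz t-norm gives the supremum: min(1, 1 − 0.21 + 0.79).
1 − 0.21 + 0.79 = 1.58, so t = min(1, 1.58) = 1.00.
Check: 0.21 ⊗ 1.00 = max(0, 0.21) = 0.21 ≤ 0.79.

1.00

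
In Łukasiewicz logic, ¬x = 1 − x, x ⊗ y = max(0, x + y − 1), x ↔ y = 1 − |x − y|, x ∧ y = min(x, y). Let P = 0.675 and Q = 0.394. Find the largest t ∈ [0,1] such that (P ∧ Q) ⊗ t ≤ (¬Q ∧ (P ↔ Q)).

1.000

P ∧ Q = min(0.675, 0.394) = 0.394
So the left factor is P ∧ Q = 0.394.
¬Q = 1 − 0.394 = 0.606
P ↔ Q = 1 − |0.675 − 0.394| = 1 − 0.281 = 0.719
¬Q ∧ (P ↔ Q) = min(0.606, 0.719) = 0.606
So the right-hand bound is ¬Q ∧ (P ↔ Q) = 0.606.
The residuum of the Łukasiewicz t-norm gives the supremum: min(1, 1 − 0.394 + 0.606).
1 − 0.394 + 0.606 = 1.212, so t = min(1, 1.212) = 1.000.
Check: 0.394 ⊗ 1.000 = max(0, 0.394) = 0.394 ≤ 0.606.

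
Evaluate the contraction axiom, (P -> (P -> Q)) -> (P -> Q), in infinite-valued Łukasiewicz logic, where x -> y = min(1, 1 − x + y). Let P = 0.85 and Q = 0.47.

P -> Q = min(1, 1 − 0.85 + 0.47) = min(1, 0.62) = 0.62
P -> (P -> Q) = min(1, 1 − 0.85 + 0.62) = min(1, 0.77) = 0.77
(P -> (P -> Q)) -> (P -> Q) = min(1, 1 − 0.77 + 0.62) = min(1, 0.85) = 0.85
(The value 0.85 < 1 shows this instance is not satisfied; fails in Ł∞ (the t-norm is not idempotent).)

0.85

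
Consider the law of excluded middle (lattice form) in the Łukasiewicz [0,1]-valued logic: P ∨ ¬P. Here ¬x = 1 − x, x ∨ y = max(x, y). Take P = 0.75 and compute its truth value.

0.75

¬P = 1 − 0.75 = 0.25
P ∨ ¬P = max(0.75, 0.25) = 0.75
(The value 0.75 < 1 shows this instance is not satisfied; not a Ł∞-tautology — its value is max(a, 1−a).)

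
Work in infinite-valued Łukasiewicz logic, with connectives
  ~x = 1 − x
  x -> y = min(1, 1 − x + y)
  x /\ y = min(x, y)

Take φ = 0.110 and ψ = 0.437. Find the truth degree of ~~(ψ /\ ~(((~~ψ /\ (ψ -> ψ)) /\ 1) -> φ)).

0.327

~ψ = 1 − 0.437 = 0.563
~~ψ = 1 − 0.563 = 0.437
ψ -> ψ = min(1, 1 − 0.437 + 0.437) = min(1, 1.000) = 1.000
~~ψ /\ (ψ -> ψ) = min(0.437, 1.000) = 0.437
(~~ψ /\ (ψ -> ψ)) /\ 1 = min(0.437, 1.000) = 0.437
((~~ψ /\ (ψ -> ψ)) /\ 1) -> φ = min(1, 1 − 0.437 + 0.110) = min(1, 0.673) = 0.673
~(((~~ψ /\ (ψ -> ψ)) /\ 1) -> φ) = 1 − 0.673 = 0.327
ψ /\ ~(((~~ψ /\ (ψ -> ψ)) /\ 1) -> φ) = min(0.437, 0.327) = 0.327
~(ψ /\ ~(((~~ψ /\ (ψ -> ψ)) /\ 1) -> φ)) = 1 − 0.327 = 0.673
~~(ψ /\ ~(((~~ψ /\ (ψ -> ψ)) /\ 1) -> φ)) = 1 − 0.673 = 0.327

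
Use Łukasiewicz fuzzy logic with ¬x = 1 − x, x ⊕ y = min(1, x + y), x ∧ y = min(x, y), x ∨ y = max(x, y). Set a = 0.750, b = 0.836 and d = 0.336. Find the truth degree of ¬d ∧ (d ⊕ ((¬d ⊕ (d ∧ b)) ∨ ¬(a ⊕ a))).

0.664

¬d = 1 − 0.336 = 0.664
d ∧ b = min(0.336, 0.836) = 0.336
¬d ⊕ (d ∧ b) = min(1, 0.664 + 0.336) = min(1, 1.000) = 1.000
a ⊕ a = min(1, 0.750 + 0.750) = min(1, 1.500) = 1.000
¬(a ⊕ a) = 1 − 1.000 = 0.000
(¬d ⊕ (d ∧ b)) ∨ ¬(a ⊕ a) = max(1.000, 0.000) = 1.000
d ⊕ ((¬d ⊕ (d ∧ b)) ∨ ¬(a ⊕ a)) = min(1, 0.336 + 1.000) = min(1, 1.336) = 1.000
¬d ∧ (d ⊕ ((¬d ⊕ (d ∧ b)) ∨ ¬(a ⊕ a))) = min(0.664, 1.000) = 0.664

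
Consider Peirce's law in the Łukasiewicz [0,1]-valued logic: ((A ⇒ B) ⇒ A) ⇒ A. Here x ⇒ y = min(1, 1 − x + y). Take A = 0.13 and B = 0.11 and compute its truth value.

0.98

A ⇒ B = min(1, 1 − 0.13 + 0.11) = min(1, 0.98) = 0.98
(A ⇒ B) ⇒ A = min(1, 1 − 0.98 + 0.13) = min(1, 0.15) = 0.15
((A ⇒ B) ⇒ A) ⇒ A = min(1, 1 − 0.15 + 0.13) = min(1, 0.98) = 0.98
(The value 0.98 < 1 shows this instance is not satisfied; not a Ł∞-tautology in general.)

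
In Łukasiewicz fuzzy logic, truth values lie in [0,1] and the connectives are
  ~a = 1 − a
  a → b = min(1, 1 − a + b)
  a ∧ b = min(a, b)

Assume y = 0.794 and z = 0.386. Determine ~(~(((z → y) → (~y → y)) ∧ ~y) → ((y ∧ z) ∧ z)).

0.408

z → y = min(1, 1 − 0.386 + 0.794) = min(1, 1.408) = 1.000
~y = 1 − 0.794 = 0.206
~y → y = min(1, 1 − 0.206 + 0.794) = min(1, 1.588) = 1.000
(z → y) → (~y → y) = min(1, 1 − 1.000 + 1.000) = min(1, 1.000) = 1.000
((z → y) → (~y → y)) ∧ ~y = min(1.000, 0.206) = 0.206
~(((z → y) → (~y → y)) ∧ ~y) = 1 − 0.206 = 0.794
y ∧ z = min(0.794, 0.386) = 0.386
(y ∧ z) ∧ z = min(0.386, 0.386) = 0.386
~(((z → y) → (~y → y)) ∧ ~y) → ((y ∧ z) ∧ z) = min(1, 1 − 0.794 + 0.386) = min(1, 0.592) = 0.592
~(~(((z → y) → (~y → y)) ∧ ~y) → ((y ∧ z) ∧ z)) = 1 − 0.592 = 0.408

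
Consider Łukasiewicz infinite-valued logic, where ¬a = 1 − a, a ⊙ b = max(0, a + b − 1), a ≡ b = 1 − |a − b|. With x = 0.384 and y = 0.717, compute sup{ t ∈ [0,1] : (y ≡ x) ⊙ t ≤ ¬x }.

0.949

y ≡ x = 1 − |0.717 − 0.384| = 1 − 0.333 = 0.667
So the left factor is y ≡ x = 0.667.
¬x = 1 − 0.384 = 0.616
So the right-hand bound is ¬x = 0.616.
The residuum of the Łukasiewicz t-norm gives the supremum: min(1, 1 − 0.667 + 0.616).
1 − 0.667 + 0.616 = 0.949, so t = min(1, 0.949) = 0.949.
Check: 0.667 ⊙ 0.949 = max(0, 0.616) = 0.616 ≤ 0.616.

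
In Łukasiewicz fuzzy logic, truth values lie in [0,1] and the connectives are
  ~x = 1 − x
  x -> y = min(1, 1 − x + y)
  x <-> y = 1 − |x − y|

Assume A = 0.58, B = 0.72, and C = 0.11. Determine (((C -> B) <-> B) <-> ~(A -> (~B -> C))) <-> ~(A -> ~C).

0.72

C -> B = min(1, 1 − 0.11 + 0.72) = min(1, 1.61) = 1.00
(C -> B) <-> B = 1 − |1.00 − 0.72| = 1 − 0.28 = 0.72
~B = 1 − 0.72 = 0.28
~B -> C = min(1, 1 − 0.28 + 0.11) = min(1, 0.83) = 0.83
A -> (~B -> C) = min(1, 1 − 0.58 + 0.83) = min(1, 1.25) = 1.00
~(A -> (~B -> C)) = 1 − 1.00 = 0.00
((C -> B) <-> B) <-> ~(A -> (~B -> C)) = 1 − |0.72 − 0.00| = 1 − 0.72 = 0.28
~C = 1 − 0.11 = 0.89
A -> ~C = min(1, 1 − 0.58 + 0.89) = min(1, 1.31) = 1.00
~(A -> ~C) = 1 − 1.00 = 0.00
(((C -> B) <-> B) <-> ~(A -> (~B -> C))) <-> ~(A -> ~C) = 1 − |0.28 − 0.00| = 1 − 0.28 = 0.72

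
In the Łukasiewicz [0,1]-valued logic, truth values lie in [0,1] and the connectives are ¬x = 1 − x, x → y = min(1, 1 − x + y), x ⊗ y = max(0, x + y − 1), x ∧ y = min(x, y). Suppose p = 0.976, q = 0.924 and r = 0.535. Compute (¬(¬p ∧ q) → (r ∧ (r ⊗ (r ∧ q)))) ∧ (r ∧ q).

0.094

¬p = 1 − 0.976 = 0.024
¬p ∧ q = min(0.024, 0.924) = 0.024
¬(¬p ∧ q) = 1 − 0.024 = 0.976
r ∧ q = min(0.535, 0.924) = 0.535
r ⊗ (r ∧ q) = max(0, 0.535 + 0.535 − 1) = max(0, 0.070) = 0.070
r ∧ (r ⊗ (r ∧ q)) = min(0.535, 0.070) = 0.070
¬(¬p ∧ q) → (r ∧ (r ⊗ (r ∧ q))) = min(1, 1 − 0.976 + 0.070) = min(1, 0.094) = 0.094
(¬(¬p ∧ q) → (r ∧ (r ⊗ (r ∧ q)))) ∧ (r ∧ q) = min(0.094, 0.535) = 0.094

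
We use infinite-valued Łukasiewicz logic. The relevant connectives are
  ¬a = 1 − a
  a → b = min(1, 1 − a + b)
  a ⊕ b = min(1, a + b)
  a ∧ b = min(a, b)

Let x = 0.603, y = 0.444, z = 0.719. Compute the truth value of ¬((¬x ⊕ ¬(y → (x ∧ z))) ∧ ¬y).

¬x = 1 − 0.603 = 0.397
x ∧ z = min(0.603, 0.719) = 0.603
y → (x ∧ z) = min(1, 1 − 0.444 + 0.603) = min(1, 1.159) = 1.000
¬(y → (x ∧ z)) = 1 − 1.000 = 0.000
¬x ⊕ ¬(y → (x ∧ z)) = min(1, 0.397 + 0.000) = min(1, 0.397) = 0.397
¬y = 1 − 0.444 = 0.556
(¬x ⊕ ¬(y → (x ∧ z))) ∧ ¬y = min(0.397, 0.556) = 0.397
¬((¬x ⊕ ¬(y → (x ∧ z))) ∧ ¬y) = 1 − 0.397 = 0.603

0.603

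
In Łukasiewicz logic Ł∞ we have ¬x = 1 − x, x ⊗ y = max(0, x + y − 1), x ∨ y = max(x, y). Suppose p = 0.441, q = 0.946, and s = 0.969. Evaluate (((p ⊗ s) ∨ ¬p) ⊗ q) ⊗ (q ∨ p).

p ⊗ s = max(0, 0.441 + 0.969 − 1) = max(0, 0.410) = 0.410
¬p = 1 − 0.441 = 0.559
(p ⊗ s) ∨ ¬p = max(0.410, 0.559) = 0.559
((p ⊗ s) ∨ ¬p) ⊗ q = max(0, 0.559 + 0.946 − 1) = max(0, 0.505) = 0.505
q ∨ p = max(0.946, 0.441) = 0.946
(((p ⊗ s) ∨ ¬p) ⊗ q) ⊗ (q ∨ p) = max(0, 0.505 + 0.946 − 1) = max(0, 0.451) = 0.451

0.451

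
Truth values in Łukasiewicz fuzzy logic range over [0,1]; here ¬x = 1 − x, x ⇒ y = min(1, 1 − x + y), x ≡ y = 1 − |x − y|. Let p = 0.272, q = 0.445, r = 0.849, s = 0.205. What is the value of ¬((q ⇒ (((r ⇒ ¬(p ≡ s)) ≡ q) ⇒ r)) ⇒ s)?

p ≡ s = 1 − |0.272 − 0.205| = 1 − 0.067 = 0.933
¬(p ≡ s) = 1 − 0.933 = 0.067
r ⇒ ¬(p ≡ s) = min(1, 1 − 0.849 + 0.067) = min(1, 0.218) = 0.218
(r ⇒ ¬(p ≡ s)) ≡ q = 1 − |0.218 − 0.445| = 1 − 0.227 = 0.773
((r ⇒ ¬(p ≡ s)) ≡ q) ⇒ r = min(1, 1 − 0.773 + 0.849) = min(1, 1.076) = 1.000
q ⇒ (((r ⇒ ¬(p ≡ s)) ≡ q) ⇒ r) = min(1, 1 − 0.445 + 1.000) = min(1, 1.555) = 1.000
(q ⇒ (((r ⇒ ¬(p ≡ s)) ≡ q) ⇒ r)) ⇒ s = min(1, 1 − 1.000 + 0.205) = min(1, 0.205) = 0.205
¬((q ⇒ (((r ⇒ ¬(p ≡ s)) ≡ q) ⇒ r)) ⇒ s) = 1 − 0.205 = 0.795

0.795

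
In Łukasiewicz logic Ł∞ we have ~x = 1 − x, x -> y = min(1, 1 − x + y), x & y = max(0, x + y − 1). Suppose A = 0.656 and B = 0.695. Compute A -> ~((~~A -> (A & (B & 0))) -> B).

0.344

~A = 1 − 0.656 = 0.344
~~A = 1 − 0.344 = 0.656
B & 0 = max(0, 0.695 + 0.000 − 1) = max(0, -0.305) = 0.000
A & (B & 0) = max(0, 0.656 + 0.000 − 1) = max(0, -0.344) = 0.000
~~A -> (A & (B & 0)) = min(1, 1 − 0.656 + 0.000) = min(1, 0.344) = 0.344
(~~A -> (A & (B & 0))) -> B = min(1, 1 − 0.344 + 0.695) = min(1, 1.351) = 1.000
~((~~A -> (A & (B & 0))) -> B) = 1 − 1.000 = 0.000
A -> ~((~~A -> (A & (B & 0))) -> B) = min(1, 1 − 0.656 + 0.000) = min(1, 0.344) = 0.344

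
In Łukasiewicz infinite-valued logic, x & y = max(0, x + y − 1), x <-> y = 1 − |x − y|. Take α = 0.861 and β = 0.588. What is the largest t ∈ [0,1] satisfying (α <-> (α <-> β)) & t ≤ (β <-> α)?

0.861

α <-> β = 1 − |0.861 − 0.588| = 1 − 0.273 = 0.727
α <-> (α <-> β) = 1 − |0.861 − 0.727| = 1 − 0.134 = 0.866
So the left factor is α <-> (α <-> β) = 0.866.
β <-> α = 1 − |0.588 − 0.861| = 1 − 0.273 = 0.727
So the right-hand bound is β <-> α = 0.727.
The residuum of the Łukasiewicz t-norm gives the supremum: min(1, 1 − 0.866 + 0.727).
1 − 0.866 + 0.727 = 0.861, so t = min(1, 0.861) = 0.861.
Check: 0.866 & 0.861 = max(0, 0.727) = 0.727 ≤ 0.727.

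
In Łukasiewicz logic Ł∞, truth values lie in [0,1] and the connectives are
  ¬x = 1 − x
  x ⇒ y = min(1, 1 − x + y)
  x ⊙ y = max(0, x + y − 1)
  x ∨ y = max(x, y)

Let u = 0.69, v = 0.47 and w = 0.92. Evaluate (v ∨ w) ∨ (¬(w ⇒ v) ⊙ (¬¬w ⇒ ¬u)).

0.92

v ∨ w = max(0.47, 0.92) = 0.92
w ⇒ v = min(1, 1 − 0.92 + 0.47) = min(1, 0.55) = 0.55
¬(w ⇒ v) = 1 − 0.55 = 0.45
¬w = 1 − 0.92 = 0.08
¬¬w = 1 − 0.08 = 0.92
¬u = 1 − 0.69 = 0.31
¬¬w ⇒ ¬u = min(1, 1 − 0.92 + 0.31) = min(1, 0.39) = 0.39
¬(w ⇒ v) ⊙ (¬¬w ⇒ ¬u) = max(0, 0.45 + 0.39 − 1) = max(0, -0.16) = 0.00
(v ∨ w) ∨ (¬(w ⇒ v) ⊙ (¬¬w ⇒ ¬u)) = max(0.92, 0.00) = 0.92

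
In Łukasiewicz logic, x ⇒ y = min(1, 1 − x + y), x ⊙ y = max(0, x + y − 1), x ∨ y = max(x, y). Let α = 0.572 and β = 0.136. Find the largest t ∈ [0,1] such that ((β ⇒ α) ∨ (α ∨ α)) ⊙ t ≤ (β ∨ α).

β ⇒ α = min(1, 1 − 0.136 + 0.572) = min(1, 1.436) = 1.000
α ∨ α = max(0.572, 0.572) = 0.572
(β ⇒ α) ∨ (α ∨ α) = max(1.000, 0.572) = 1.000
So the left factor is (β ⇒ α) ∨ (α ∨ α) = 1.000.
β ∨ α = max(0.136, 0.572) = 0.572
So the right-hand bound is β ∨ α = 0.572.
The residuum of the Łukasiewicz t-norm gives the supremum: min(1, 1 − 1.000 + 0.572).
1 − 1.000 + 0.572 = 0.572, so t = min(1, 0.572) = 0.572.
Check: 1.000 ⊙ 0.572 = max(0, 0.572) = 0.572 ≤ 0.572.

0.572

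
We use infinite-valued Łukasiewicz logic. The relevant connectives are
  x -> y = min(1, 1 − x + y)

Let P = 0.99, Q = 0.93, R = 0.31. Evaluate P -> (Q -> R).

Q -> R = min(1, 1 − 0.93 + 0.31) = min(1, 0.38) = 0.38
P -> (Q -> R) = min(1, 1 − 0.99 + 0.38) = min(1, 0.39) = 0.39

0.39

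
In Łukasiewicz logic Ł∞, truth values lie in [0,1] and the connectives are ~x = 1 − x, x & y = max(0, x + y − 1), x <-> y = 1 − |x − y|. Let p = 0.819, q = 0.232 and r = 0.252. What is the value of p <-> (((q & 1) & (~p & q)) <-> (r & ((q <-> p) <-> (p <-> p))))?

0.819

q & 1 = max(0, 0.232 + 1.000 − 1) = max(0, 0.232) = 0.232
~p = 1 − 0.819 = 0.181
~p & q = max(0, 0.181 + 0.232 − 1) = max(0, -0.587) = 0.000
(q & 1) & (~p & q) = max(0, 0.232 + 0.000 − 1) = max(0, -0.768) = 0.000
q <-> p = 1 − |0.232 − 0.819| = 1 − 0.587 = 0.413
p <-> p = 1 − |0.819 − 0.819| = 1 − 0.000 = 1.000
(q <-> p) <-> (p <-> p) = 1 − |0.413 − 1.000| = 1 − 0.587 = 0.413
r & ((q <-> p) <-> (p <-> p)) = max(0, 0.252 + 0.413 − 1) = max(0, -0.335) = 0.000
((q & 1) & (~p & q)) <-> (r & ((q <-> p) <-> (p <-> p))) = 1 − |0.000 − 0.000| = 1 − 0.000 = 1.000
p <-> (((q & 1) & (~p & q)) <-> (r & ((q <-> p) <-> (p <-> p)))) = 1 − |0.819 − 1.000| = 1 − 0.181 = 0.819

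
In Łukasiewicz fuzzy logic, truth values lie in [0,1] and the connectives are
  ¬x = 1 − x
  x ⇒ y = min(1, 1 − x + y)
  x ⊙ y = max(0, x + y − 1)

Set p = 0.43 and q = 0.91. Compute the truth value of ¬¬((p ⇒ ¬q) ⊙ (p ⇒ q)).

¬q = 1 − 0.91 = 0.09
p ⇒ ¬q = min(1, 1 − 0.43 + 0.09) = min(1, 0.66) = 0.66
p ⇒ q = min(1, 1 − 0.43 + 0.91) = min(1, 1.48) = 1.00
(p ⇒ ¬q) ⊙ (p ⇒ q) = max(0, 0.66 + 1.00 − 1) = max(0, 0.66) = 0.66
¬((p ⇒ ¬q) ⊙ (p ⇒ q)) = 1 − 0.66 = 0.34
¬¬((p ⇒ ¬q) ⊙ (p ⇒ q)) = 1 − 0.34 = 0.66

0.66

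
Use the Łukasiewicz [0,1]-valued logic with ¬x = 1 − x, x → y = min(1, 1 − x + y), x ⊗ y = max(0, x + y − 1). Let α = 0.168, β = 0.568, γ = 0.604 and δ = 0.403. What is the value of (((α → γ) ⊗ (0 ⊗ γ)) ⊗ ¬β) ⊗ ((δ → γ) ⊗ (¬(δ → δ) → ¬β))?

0.000

α → γ = min(1, 1 − 0.168 + 0.604) = min(1, 1.436) = 1.000
0 ⊗ γ = max(0, 0.000 + 0.604 − 1) = max(0, -0.396) = 0.000
(α → γ) ⊗ (0 ⊗ γ) = max(0, 1.000 + 0.000 − 1) = max(0, 0.000) = 0.000
¬β = 1 − 0.568 = 0.432
((α → γ) ⊗ (0 ⊗ γ)) ⊗ ¬β = max(0, 0.000 + 0.432 − 1) = max(0, -0.568) = 0.000
δ → γ = min(1, 1 − 0.403 + 0.604) = min(1, 1.201) = 1.000
δ → δ = min(1, 1 − 0.403 + 0.403) = min(1, 1.000) = 1.000
¬(δ → δ) = 1 − 1.000 = 0.000
¬(δ → δ) → ¬β = min(1, 1 − 0.000 + 0.432) = min(1, 1.432) = 1.000
(δ → γ) ⊗ (¬(δ → δ) → ¬β) = max(0, 1.000 + 1.000 − 1) = max(0, 1.000) = 1.000
(((α → γ) ⊗ (0 ⊗ γ)) ⊗ ¬β) ⊗ ((δ → γ) ⊗ (¬(δ → δ) → ¬β)) = max(0, 0.000 + 1.000 − 1) = max(0, 0.000) = 0.000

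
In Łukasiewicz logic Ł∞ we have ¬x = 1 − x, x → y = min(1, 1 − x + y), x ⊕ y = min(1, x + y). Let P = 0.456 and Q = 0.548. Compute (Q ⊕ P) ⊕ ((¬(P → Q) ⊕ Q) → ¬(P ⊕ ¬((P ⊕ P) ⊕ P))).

Q ⊕ P = min(1, 0.548 + 0.456) = min(1, 1.004) = 1.000
P → Q = min(1, 1 − 0.456 + 0.548) = min(1, 1.092) = 1.000
¬(P → Q) = 1 − 1.000 = 0.000
¬(P → Q) ⊕ Q = min(1, 0.000 + 0.548) = min(1, 0.548) = 0.548
P ⊕ P = min(1, 0.456 + 0.456) = min(1, 0.912) = 0.912
(P ⊕ P) ⊕ P = min(1, 0.912 + 0.456) = min(1, 1.368) = 1.000
¬((P ⊕ P) ⊕ P) = 1 − 1.000 = 0.000
P ⊕ ¬((P ⊕ P) ⊕ P) = min(1, 0.456 + 0.000) = min(1, 0.456) = 0.456
¬(P ⊕ ¬((P ⊕ P) ⊕ P)) = 1 − 0.456 = 0.544
(¬(P → Q) ⊕ Q) → ¬(P ⊕ ¬((P ⊕ P) ⊕ P)) = min(1, 1 − 0.548 + 0.544) = min(1, 0.996) = 0.996
(Q ⊕ P) ⊕ ((¬(P → Q) ⊕ Q) → ¬(P ⊕ ¬((P ⊕ P) ⊕ P))) = min(1, 1.000 + 0.996) = min(1, 1.996) = 1.000

1.000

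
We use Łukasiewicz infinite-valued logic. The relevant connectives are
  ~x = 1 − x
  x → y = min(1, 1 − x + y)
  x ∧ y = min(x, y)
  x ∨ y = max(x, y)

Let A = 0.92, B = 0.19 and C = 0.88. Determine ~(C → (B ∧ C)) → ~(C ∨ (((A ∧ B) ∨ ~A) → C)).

B ∧ C = min(0.19, 0.88) = 0.19
C → (B ∧ C) = min(1, 1 − 0.88 + 0.19) = min(1, 0.31) = 0.31
~(C → (B ∧ C)) = 1 − 0.31 = 0.69
A ∧ B = min(0.92, 0.19) = 0.19
~A = 1 − 0.92 = 0.08
(A ∧ B) ∨ ~A = max(0.19, 0.08) = 0.19
((A ∧ B) ∨ ~A) → C = min(1, 1 − 0.19 + 0.88) = min(1, 1.69) = 1.00
C ∨ (((A ∧ B) ∨ ~A) → C) = max(0.88, 1.00) = 1.00
~(C ∨ (((A ∧ B) ∨ ~A) → C)) = 1 − 1.00 = 0.00
~(C → (B ∧ C)) → ~(C ∨ (((A ∧ B) ∨ ~A) → C)) = min(1, 1 − 0.69 + 0.00) = min(1, 0.31) = 0.31

0.31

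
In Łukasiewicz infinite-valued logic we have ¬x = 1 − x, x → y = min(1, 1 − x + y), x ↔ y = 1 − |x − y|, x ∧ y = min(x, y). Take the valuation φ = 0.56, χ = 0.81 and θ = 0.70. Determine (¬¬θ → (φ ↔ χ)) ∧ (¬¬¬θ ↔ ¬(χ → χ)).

0.70

¬θ = 1 − 0.70 = 0.30
¬¬θ = 1 − 0.30 = 0.70
φ ↔ χ = 1 − |0.56 − 0.81| = 1 − 0.25 = 0.75
¬¬θ → (φ ↔ χ) = min(1, 1 − 0.70 + 0.75) = min(1, 1.05) = 1.00
¬¬¬θ = 1 − 0.70 = 0.30
χ → χ = min(1, 1 − 0.81 + 0.81) = min(1, 1.00) = 1.00
¬(χ → χ) = 1 − 1.00 = 0.00
¬¬¬θ ↔ ¬(χ → χ) = 1 − |0.30 − 0.00| = 1 − 0.30 = 0.70
(¬¬θ → (φ ↔ χ)) ∧ (¬¬¬θ ↔ ¬(χ → χ)) = min(1.00, 0.70) = 0.70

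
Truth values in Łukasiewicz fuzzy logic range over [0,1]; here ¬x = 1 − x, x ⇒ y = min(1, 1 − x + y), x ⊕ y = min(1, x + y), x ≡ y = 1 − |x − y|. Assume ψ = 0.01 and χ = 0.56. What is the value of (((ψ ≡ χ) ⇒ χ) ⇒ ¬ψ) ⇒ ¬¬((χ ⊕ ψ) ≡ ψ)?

ψ ≡ χ = 1 − |0.01 − 0.56| = 1 − 0.55 = 0.45
(ψ ≡ χ) ⇒ χ = min(1, 1 − 0.45 + 0.56) = min(1, 1.11) = 1.00
¬ψ = 1 − 0.01 = 0.99
((ψ ≡ χ) ⇒ χ) ⇒ ¬ψ = min(1, 1 − 1.00 + 0.99) = min(1, 0.99) = 0.99
χ ⊕ ψ = min(1, 0.56 + 0.01) = min(1, 0.57) = 0.57
(χ ⊕ ψ) ≡ ψ = 1 − |0.57 − 0.01| = 1 − 0.56 = 0.44
¬((χ ⊕ ψ) ≡ ψ) = 1 − 0.44 = 0.56
¬¬((χ ⊕ ψ) ≡ ψ) = 1 − 0.56 = 0.44
(((ψ ≡ χ) ⇒ χ) ⇒ ¬ψ) ⇒ ¬¬((χ ⊕ ψ) ≡ ψ) = min(1, 1 − 0.99 + 0.44) = min(1, 0.45) = 0.45

0.45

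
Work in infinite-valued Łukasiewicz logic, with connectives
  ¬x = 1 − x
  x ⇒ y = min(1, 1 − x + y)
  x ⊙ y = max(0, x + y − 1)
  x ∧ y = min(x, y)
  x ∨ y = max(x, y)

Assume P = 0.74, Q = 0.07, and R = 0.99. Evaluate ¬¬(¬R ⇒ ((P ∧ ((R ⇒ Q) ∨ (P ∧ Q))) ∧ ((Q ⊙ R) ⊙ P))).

0.99

¬R = 1 − 0.99 = 0.01
R ⇒ Q = min(1, 1 − 0.99 + 0.07) = min(1, 0.08) = 0.08
P ∧ Q = min(0.74, 0.07) = 0.07
(R ⇒ Q) ∨ (P ∧ Q) = max(0.08, 0.07) = 0.08
P ∧ ((R ⇒ Q) ∨ (P ∧ Q)) = min(0.74, 0.08) = 0.08
Q ⊙ R = max(0, 0.07 + 0.99 − 1) = max(0, 0.06) = 0.06
(Q ⊙ R) ⊙ P = max(0, 0.06 + 0.74 − 1) = max(0, -0.20) = 0.00
(P ∧ ((R ⇒ Q) ∨ (P ∧ Q))) ∧ ((Q ⊙ R) ⊙ P) = min(0.08, 0.00) = 0.00
¬R ⇒ ((P ∧ ((R ⇒ Q) ∨ (P ∧ Q))) ∧ ((Q ⊙ R) ⊙ P)) = min(1, 1 − 0.01 + 0.00) = min(1, 0.99) = 0.99
¬(¬R ⇒ ((P ∧ ((R ⇒ Q) ∨ (P ∧ Q))) ∧ ((Q ⊙ R) ⊙ P))) = 1 − 0.99 = 0.01
¬¬(¬R ⇒ ((P ∧ ((R ⇒ Q) ∨ (P ∧ Q))) ∧ ((Q ⊙ R) ⊙ P))) = 1 − 0.01 = 0.99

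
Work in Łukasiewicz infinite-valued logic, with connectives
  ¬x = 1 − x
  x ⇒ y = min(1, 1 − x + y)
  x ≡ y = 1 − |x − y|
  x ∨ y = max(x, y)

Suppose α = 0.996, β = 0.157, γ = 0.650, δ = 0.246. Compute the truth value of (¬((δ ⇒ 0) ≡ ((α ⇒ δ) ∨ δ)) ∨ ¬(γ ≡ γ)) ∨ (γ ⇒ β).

δ ⇒ 0 = min(1, 1 − 0.246 + 0.000) = min(1, 0.754) = 0.754
α ⇒ δ = min(1, 1 − 0.996 + 0.246) = min(1, 0.250) = 0.250
(α ⇒ δ) ∨ δ = max(0.250, 0.246) = 0.250
(δ ⇒ 0) ≡ ((α ⇒ δ) ∨ δ) = 1 − |0.754 − 0.250| = 1 − 0.504 = 0.496
¬((δ ⇒ 0) ≡ ((α ⇒ δ) ∨ δ)) = 1 − 0.496 = 0.504
γ ≡ γ = 1 − |0.650 − 0.650| = 1 − 0.000 = 1.000
¬(γ ≡ γ) = 1 − 1.000 = 0.000
¬((δ ⇒ 0) ≡ ((α ⇒ δ) ∨ δ)) ∨ ¬(γ ≡ γ) = max(0.504, 0.000) = 0.504
γ ⇒ β = min(1, 1 − 0.650 + 0.157) = min(1, 0.507) = 0.507
(¬((δ ⇒ 0) ≡ ((α ⇒ δ) ∨ δ)) ∨ ¬(γ ≡ γ)) ∨ (γ ⇒ β) = max(0.504, 0.507) = 0.507

0.507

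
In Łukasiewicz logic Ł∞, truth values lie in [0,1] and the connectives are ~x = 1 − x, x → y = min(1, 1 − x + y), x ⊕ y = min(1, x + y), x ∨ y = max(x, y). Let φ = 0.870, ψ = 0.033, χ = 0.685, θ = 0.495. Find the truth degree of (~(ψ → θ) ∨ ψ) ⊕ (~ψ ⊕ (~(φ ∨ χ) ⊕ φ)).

ψ → θ = min(1, 1 − 0.033 + 0.495) = min(1, 1.462) = 1.000
~(ψ → θ) = 1 − 1.000 = 0.000
~(ψ → θ) ∨ ψ = max(0.000, 0.033) = 0.033
~ψ = 1 − 0.033 = 0.967
φ ∨ χ = max(0.870, 0.685) = 0.870
~(φ ∨ χ) = 1 − 0.870 = 0.130
~(φ ∨ χ) ⊕ φ = min(1, 0.130 + 0.870) = min(1, 1.000) = 1.000
~ψ ⊕ (~(φ ∨ χ) ⊕ φ) = min(1, 0.967 + 1.000) = min(1, 1.967) = 1.000
(~(ψ → θ) ∨ ψ) ⊕ (~ψ ⊕ (~(φ ∨ χ) ⊕ φ)) = min(1, 0.033 + 1.000) = min(1, 1.033) = 1.000

1.000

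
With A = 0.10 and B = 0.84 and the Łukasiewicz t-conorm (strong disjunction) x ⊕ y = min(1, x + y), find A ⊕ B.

0.94

A ⊕ B = min(1, 0.10 + 0.84) = min(1, 0.94) = 0.94
For comparison, the Gödel t-conorm max(x, y) would give 0.84.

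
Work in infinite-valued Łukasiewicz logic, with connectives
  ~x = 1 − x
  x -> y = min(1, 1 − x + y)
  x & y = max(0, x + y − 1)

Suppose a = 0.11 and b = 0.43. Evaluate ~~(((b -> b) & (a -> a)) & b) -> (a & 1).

b -> b = min(1, 1 − 0.43 + 0.43) = min(1, 1.00) = 1.00
a -> a = min(1, 1 − 0.11 + 0.11) = min(1, 1.00) = 1.00
(b -> b) & (a -> a) = max(0, 1.00 + 1.00 − 1) = max(0, 1.00) = 1.00
((b -> b) & (a -> a)) & b = max(0, 1.00 + 0.43 − 1) = max(0, 0.43) = 0.43
~(((b -> b) & (a -> a)) & b) = 1 − 0.43 = 0.57
~~(((b -> b) & (a -> a)) & b) = 1 − 0.57 = 0.43
a & 1 = max(0, 0.11 + 1.00 − 1) = max(0, 0.11) = 0.11
~~(((b -> b) & (a -> a)) & b) -> (a & 1) = min(1, 1 − 0.43 + 0.11) = min(1, 0.68) = 0.68

0.68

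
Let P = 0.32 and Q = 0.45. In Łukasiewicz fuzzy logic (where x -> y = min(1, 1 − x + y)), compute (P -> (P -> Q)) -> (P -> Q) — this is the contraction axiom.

P -> Q = min(1, 1 − 0.32 + 0.45) = min(1, 1.13) = 1.00
P -> (P -> Q) = min(1, 1 − 0.32 + 1.00) = min(1, 1.68) = 1.00
(P -> (P -> Q)) -> (P -> Q) = min(1, 1 − 1.00 + 1.00) = min(1, 1.00) = 1.00

1.00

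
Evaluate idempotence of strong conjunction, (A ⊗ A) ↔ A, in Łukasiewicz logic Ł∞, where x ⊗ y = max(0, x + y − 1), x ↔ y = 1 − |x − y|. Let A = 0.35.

0.65

A ⊗ A = max(0, 0.35 + 0.35 − 1) = max(0, -0.30) = 0.00
(A ⊗ A) ↔ A = 1 − |0.00 − 0.35| = 1 − 0.35 = 0.65
(The value 0.65 < 1 shows this instance is not satisfied; fails in Ł∞ since a ⊗ a = max(0, 2a−1) ≠ a in general.)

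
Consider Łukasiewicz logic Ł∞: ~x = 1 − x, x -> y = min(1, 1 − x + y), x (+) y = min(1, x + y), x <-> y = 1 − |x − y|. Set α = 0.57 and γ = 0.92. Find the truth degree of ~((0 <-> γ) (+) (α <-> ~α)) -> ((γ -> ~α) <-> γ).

0 <-> γ = 1 − |0.00 − 0.92| = 1 − 0.92 = 0.08
~α = 1 − 0.57 = 0.43
α <-> ~α = 1 − |0.57 − 0.43| = 1 − 0.14 = 0.86
(0 <-> γ) (+) (α <-> ~α) = min(1, 0.08 + 0.86) = min(1, 0.94) = 0.94
~((0 <-> γ) (+) (α <-> ~α)) = 1 − 0.94 = 0.06
γ -> ~α = min(1, 1 − 0.92 + 0.43) = min(1, 0.51) = 0.51
(γ -> ~α) <-> γ = 1 − |0.51 − 0.92| = 1 − 0.41 = 0.59
~((0 <-> γ) (+) (α <-> ~α)) -> ((γ -> ~α) <-> γ) = min(1, 1 − 0.06 + 0.59) = min(1, 1.53) = 1.00

1.00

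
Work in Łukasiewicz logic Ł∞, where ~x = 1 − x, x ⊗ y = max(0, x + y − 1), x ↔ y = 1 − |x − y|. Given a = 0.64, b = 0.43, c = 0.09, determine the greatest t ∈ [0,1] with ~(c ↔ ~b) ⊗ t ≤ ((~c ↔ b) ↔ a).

1.00

~b = 1 − 0.43 = 0.57
c ↔ ~b = 1 − |0.09 − 0.57| = 1 − 0.48 = 0.52
~(c ↔ ~b) = 1 − 0.52 = 0.48
So the left factor is ~(c ↔ ~b) = 0.48.
~c = 1 − 0.09 = 0.91
~c ↔ b = 1 − |0.91 − 0.43| = 1 − 0.48 = 0.52
(~c ↔ b) ↔ a = 1 − |0.52 − 0.64| = 1 − 0.12 = 0.88
So the right-hand bound is (~c ↔ b) ↔ a = 0.88.
The residuum of the Łukasiewicz t-norm gives the supremum: min(1, 1 − 0.48 + 0.88).
1 − 0.48 + 0.88 = 1.40, so t = min(1, 1.40) = 1.00.
Check: 0.48 ⊗ 1.00 = max(0, 0.48) = 0.48 ≤ 0.88.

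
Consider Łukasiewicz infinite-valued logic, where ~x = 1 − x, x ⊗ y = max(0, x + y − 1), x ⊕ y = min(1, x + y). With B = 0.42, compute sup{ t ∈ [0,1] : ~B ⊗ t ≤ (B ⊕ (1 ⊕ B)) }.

~B = 1 − 0.42 = 0.58
So the left factor is ~B = 0.58.
1 ⊕ B = min(1, 1.00 + 0.42) = min(1, 1.42) = 1.00
B ⊕ (1 ⊕ B) = min(1, 0.42 + 1.00) = min(1, 1.42) = 1.00
So the right-hand bound is B ⊕ (1 ⊕ B) = 1.00.
The residuum of the Łukasiewicz t-norm gives the supremum: min(1, 1 − 0.58 + 1.00).
1 − 0.58 + 1.00 = 1.42, so t = min(1, 1.42) = 1.00.
Check: 0.58 ⊗ 1.00 = max(0, 0.58) = 0.58 ≤ 1.00.

1.00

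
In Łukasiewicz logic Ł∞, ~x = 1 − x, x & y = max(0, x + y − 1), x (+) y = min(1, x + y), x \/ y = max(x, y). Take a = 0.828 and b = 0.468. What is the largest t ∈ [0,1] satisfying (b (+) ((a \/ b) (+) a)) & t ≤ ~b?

0.532

a \/ b = max(0.828, 0.468) = 0.828
(a \/ b) (+) a = min(1, 0.828 + 0.828) = min(1, 1.656) = 1.000
b (+) ((a \/ b) (+) a) = min(1, 0.468 + 1.000) = min(1, 1.468) = 1.000
So the left factor is b (+) ((a \/ b) (+) a) = 1.000.
~b = 1 − 0.468 = 0.532
So the right-hand bound is ~b = 0.532.
The residuum of the Łukasiewicz t-norm gives the supremum: min(1, 1 − 1.000 + 0.532).
1 − 1.000 + 0.532 = 0.532, so t = min(1, 0.532) = 0.532.
Check: 1.000 & 0.532 = max(0, 0.532) = 0.532 ≤ 0.532.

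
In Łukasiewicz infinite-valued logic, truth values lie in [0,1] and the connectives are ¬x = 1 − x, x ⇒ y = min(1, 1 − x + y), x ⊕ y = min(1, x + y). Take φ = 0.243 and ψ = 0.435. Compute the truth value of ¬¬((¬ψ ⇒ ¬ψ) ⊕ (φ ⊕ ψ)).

¬ψ = 1 − 0.435 = 0.565
¬ψ ⇒ ¬ψ = min(1, 1 − 0.565 + 0.565) = min(1, 1.000) = 1.000
φ ⊕ ψ = min(1, 0.243 + 0.435) = min(1, 0.678) = 0.678
(¬ψ ⇒ ¬ψ) ⊕ (φ ⊕ ψ) = min(1, 1.000 + 0.678) = min(1, 1.678) = 1.000
¬((¬ψ ⇒ ¬ψ) ⊕ (φ ⊕ ψ)) = 1 − 1.000 = 0.000
¬¬((¬ψ ⇒ ¬ψ) ⊕ (φ ⊕ ψ)) = 1 − 0.000 = 1.000

1.000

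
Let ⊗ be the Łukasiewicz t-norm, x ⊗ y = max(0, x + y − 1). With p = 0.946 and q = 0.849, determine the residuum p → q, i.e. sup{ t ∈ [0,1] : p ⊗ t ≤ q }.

The residuum of the Łukasiewicz t-norm gives the supremum: min(1, 1 − 0.946 + 0.849).
1 − 0.946 + 0.849 = 0.903, so t = min(1, 0.903) = 0.903.
Check: 0.946 ⊗ 0.903 = max(0, 0.849) = 0.849 ≤ 0.849.

0.903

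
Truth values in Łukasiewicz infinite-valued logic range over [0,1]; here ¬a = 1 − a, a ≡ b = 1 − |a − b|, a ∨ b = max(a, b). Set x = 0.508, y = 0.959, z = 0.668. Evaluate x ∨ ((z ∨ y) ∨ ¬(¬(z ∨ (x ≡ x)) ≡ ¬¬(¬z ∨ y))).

0.959

z ∨ y = max(0.668, 0.959) = 0.959
x ≡ x = 1 − |0.508 − 0.508| = 1 − 0.000 = 1.000
z ∨ (x ≡ x) = max(0.668, 1.000) = 1.000
¬(z ∨ (x ≡ x)) = 1 − 1.000 = 0.000
¬z = 1 − 0.668 = 0.332
¬z ∨ y = max(0.332, 0.959) = 0.959
¬(¬z ∨ y) = 1 − 0.959 = 0.041
¬¬(¬z ∨ y) = 1 − 0.041 = 0.959
¬(z ∨ (x ≡ x)) ≡ ¬¬(¬z ∨ y) = 1 − |0.000 − 0.959| = 1 − 0.959 = 0.041
¬(¬(z ∨ (x ≡ x)) ≡ ¬¬(¬z ∨ y)) = 1 − 0.041 = 0.959
(z ∨ y) ∨ ¬(¬(z ∨ (x ≡ x)) ≡ ¬¬(¬z ∨ y)) = max(0.959, 0.959) = 0.959
x ∨ ((z ∨ y) ∨ ¬(¬(z ∨ (x ≡ x)) ≡ ¬¬(¬z ∨ y))) = max(0.508, 0.959) = 0.959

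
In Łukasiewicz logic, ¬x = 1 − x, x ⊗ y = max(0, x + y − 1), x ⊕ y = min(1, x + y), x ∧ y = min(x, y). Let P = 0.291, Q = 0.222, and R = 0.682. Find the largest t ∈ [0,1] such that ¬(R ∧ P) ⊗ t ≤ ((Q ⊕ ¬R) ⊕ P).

1.000

R ∧ P = min(0.682, 0.291) = 0.291
¬(R ∧ P) = 1 − 0.291 = 0.709
So the left factor is ¬(R ∧ P) = 0.709.
¬R = 1 − 0.682 = 0.318
Q ⊕ ¬R = min(1, 0.222 + 0.318) = min(1, 0.540) = 0.540
(Q ⊕ ¬R) ⊕ P = min(1, 0.540 + 0.291) = min(1, 0.831) = 0.831
So the right-hand bound is (Q ⊕ ¬R) ⊕ P = 0.831.
The residuum of the Łukasiewicz t-norm gives the supremum: min(1, 1 − 0.709 + 0.831).
1 − 0.709 + 0.831 = 1.122, so t = min(1, 1.122) = 1.000.
Check: 0.709 ⊗ 1.000 = max(0, 0.709) = 0.709 ≤ 0.831.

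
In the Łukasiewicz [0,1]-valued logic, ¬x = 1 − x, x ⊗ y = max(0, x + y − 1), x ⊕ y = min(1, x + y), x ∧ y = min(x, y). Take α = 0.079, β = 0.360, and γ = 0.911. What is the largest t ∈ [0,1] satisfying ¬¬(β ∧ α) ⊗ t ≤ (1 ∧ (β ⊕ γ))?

1.000

β ∧ α = min(0.360, 0.079) = 0.079
¬(β ∧ α) = 1 − 0.079 = 0.921
¬¬(β ∧ α) = 1 − 0.921 = 0.079
So the left factor is ¬¬(β ∧ α) = 0.079.
β ⊕ γ = min(1, 0.360 + 0.911) = min(1, 1.271) = 1.000
1 ∧ (β ⊕ γ) = min(1.000, 1.000) = 1.000
So the right-hand bound is 1 ∧ (β ⊕ γ) = 1.000.
The residuum of the Łukasiewicz t-norm gives the supremum: min(1, 1 − 0.079 + 1.000).
1 − 0.079 + 1.000 = 1.921, so t = min(1, 1.921) = 1.000.
Check: 0.079 ⊗ 1.000 = max(0, 0.079) = 0.079 ≤ 1.000.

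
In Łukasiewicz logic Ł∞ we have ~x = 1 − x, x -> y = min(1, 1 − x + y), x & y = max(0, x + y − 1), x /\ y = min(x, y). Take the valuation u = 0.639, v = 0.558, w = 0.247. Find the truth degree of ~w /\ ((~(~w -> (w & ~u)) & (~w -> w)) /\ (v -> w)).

0.247

~w = 1 − 0.247 = 0.753
~u = 1 − 0.639 = 0.361
w & ~u = max(0, 0.247 + 0.361 − 1) = max(0, -0.392) = 0.000
~w -> (w & ~u) = min(1, 1 − 0.753 + 0.000) = min(1, 0.247) = 0.247
~(~w -> (w & ~u)) = 1 − 0.247 = 0.753
~w -> w = min(1, 1 − 0.753 + 0.247) = min(1, 0.494) = 0.494
~(~w -> (w & ~u)) & (~w -> w) = max(0, 0.753 + 0.494 − 1) = max(0, 0.247) = 0.247
v -> w = min(1, 1 − 0.558 + 0.247) = min(1, 0.689) = 0.689
(~(~w -> (w & ~u)) & (~w -> w)) /\ (v -> w) = min(0.247, 0.689) = 0.247
~w /\ ((~(~w -> (w & ~u)) & (~w -> w)) /\ (v -> w)) = min(0.753, 0.247) = 0.247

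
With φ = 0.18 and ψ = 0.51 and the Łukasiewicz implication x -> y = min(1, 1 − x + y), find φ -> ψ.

φ -> ψ = min(1, 1 − 0.18 + 0.51) = min(1, 1.33) = 1.00
For comparison, the Gödel implication (1 if x ≤ y else y) would give 1.00.

1.00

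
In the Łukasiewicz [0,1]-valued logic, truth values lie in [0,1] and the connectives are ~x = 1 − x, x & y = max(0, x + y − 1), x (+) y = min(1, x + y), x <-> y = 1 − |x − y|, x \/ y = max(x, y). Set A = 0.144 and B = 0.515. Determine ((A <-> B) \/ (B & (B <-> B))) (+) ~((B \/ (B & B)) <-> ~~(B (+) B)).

1.000

A <-> B = 1 − |0.144 − 0.515| = 1 − 0.371 = 0.629
B <-> B = 1 − |0.515 − 0.515| = 1 − 0.000 = 1.000
B & (B <-> B) = max(0, 0.515 + 1.000 − 1) = max(0, 0.515) = 0.515
(A <-> B) \/ (B & (B <-> B)) = max(0.629, 0.515) = 0.629
B & B = max(0, 0.515 + 0.515 − 1) = max(0, 0.030) = 0.030
B \/ (B & B) = max(0.515, 0.030) = 0.515
B (+) B = min(1, 0.515 + 0.515) = min(1, 1.030) = 1.000
~(B (+) B) = 1 − 1.000 = 0.000
~~(B (+) B) = 1 − 0.000 = 1.000
(B \/ (B & B)) <-> ~~(B (+) B) = 1 − |0.515 − 1.000| = 1 − 0.485 = 0.515
~((B \/ (B & B)) <-> ~~(B (+) B)) = 1 − 0.515 = 0.485
((A <-> B) \/ (B & (B <-> B))) (+) ~((B \/ (B & B)) <-> ~~(B (+) B)) = min(1, 0.629 + 0.485) = min(1, 1.114) = 1.000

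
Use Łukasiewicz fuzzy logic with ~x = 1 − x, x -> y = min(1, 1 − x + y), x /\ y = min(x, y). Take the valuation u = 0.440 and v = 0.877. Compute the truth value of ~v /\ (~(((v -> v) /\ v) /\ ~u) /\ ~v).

0.123

~v = 1 − 0.877 = 0.123
v -> v = min(1, 1 − 0.877 + 0.877) = min(1, 1.000) = 1.000
(v -> v) /\ v = min(1.000, 0.877) = 0.877
~u = 1 − 0.440 = 0.560
((v -> v) /\ v) /\ ~u = min(0.877, 0.560) = 0.560
~(((v -> v) /\ v) /\ ~u) = 1 − 0.560 = 0.440
~(((v -> v) /\ v) /\ ~u) /\ ~v = min(0.440, 0.123) = 0.123
~v /\ (~(((v -> v) /\ v) /\ ~u) /\ ~v) = min(0.123, 0.123) = 0.123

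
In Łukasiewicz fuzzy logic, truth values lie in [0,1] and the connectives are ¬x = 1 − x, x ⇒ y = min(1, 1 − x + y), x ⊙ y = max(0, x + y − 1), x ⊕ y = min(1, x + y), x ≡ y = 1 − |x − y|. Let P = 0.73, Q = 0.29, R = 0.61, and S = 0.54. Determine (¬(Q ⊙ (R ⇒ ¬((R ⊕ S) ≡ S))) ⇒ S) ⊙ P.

0.41

R ⊕ S = min(1, 0.61 + 0.54) = min(1, 1.15) = 1.00
(R ⊕ S) ≡ S = 1 − |1.00 − 0.54| = 1 − 0.46 = 0.54
¬((R ⊕ S) ≡ S) = 1 − 0.54 = 0.46
R ⇒ ¬((R ⊕ S) ≡ S) = min(1, 1 − 0.61 + 0.46) = min(1, 0.85) = 0.85
Q ⊙ (R ⇒ ¬((R ⊕ S) ≡ S)) = max(0, 0.29 + 0.85 − 1) = max(0, 0.14) = 0.14
¬(Q ⊙ (R ⇒ ¬((R ⊕ S) ≡ S))) = 1 − 0.14 = 0.86
¬(Q ⊙ (R ⇒ ¬((R ⊕ S) ≡ S))) ⇒ S = min(1, 1 − 0.86 + 0.54) = min(1, 0.68) = 0.68
(¬(Q ⊙ (R ⇒ ¬((R ⊕ S) ≡ S))) ⇒ S) ⊙ P = max(0, 0.68 + 0.73 − 1) = max(0, 0.41) = 0.41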